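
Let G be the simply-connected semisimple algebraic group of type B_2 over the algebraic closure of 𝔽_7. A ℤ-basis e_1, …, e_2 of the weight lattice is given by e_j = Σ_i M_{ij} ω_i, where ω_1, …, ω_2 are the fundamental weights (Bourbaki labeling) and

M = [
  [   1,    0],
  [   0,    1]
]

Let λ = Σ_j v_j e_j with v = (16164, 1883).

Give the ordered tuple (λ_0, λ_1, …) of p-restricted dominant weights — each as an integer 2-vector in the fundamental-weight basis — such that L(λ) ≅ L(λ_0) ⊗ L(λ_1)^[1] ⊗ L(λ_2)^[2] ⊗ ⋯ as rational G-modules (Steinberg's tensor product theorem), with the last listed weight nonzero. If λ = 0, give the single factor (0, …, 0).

((1, 0), (6, 3), (0, 3), (5, 5), (6, 0))

ω-coordinates c = M·v, v = (16164, 1883):
  c_1 = 1·16164 + 0·1883 = 16164
  c_2 = 0·16164 + 1·1883 = 1883
Expand coordinatewise in base 7:
  c_1 = 16164 = 1·7^0 + 6·7^1 + 0·7^2 + 5·7^3 + 6·7^4
  c_2 = 1883 = 0·7^0 + 3·7^1 + 3·7^2 + 5·7^3
Factor λ_0 = (1, 0)
Factor λ_1 = (6, 3)
Factor λ_2 = (0, 3)
Factor λ_3 = (5, 5)
Factor λ_4 = (6, 0)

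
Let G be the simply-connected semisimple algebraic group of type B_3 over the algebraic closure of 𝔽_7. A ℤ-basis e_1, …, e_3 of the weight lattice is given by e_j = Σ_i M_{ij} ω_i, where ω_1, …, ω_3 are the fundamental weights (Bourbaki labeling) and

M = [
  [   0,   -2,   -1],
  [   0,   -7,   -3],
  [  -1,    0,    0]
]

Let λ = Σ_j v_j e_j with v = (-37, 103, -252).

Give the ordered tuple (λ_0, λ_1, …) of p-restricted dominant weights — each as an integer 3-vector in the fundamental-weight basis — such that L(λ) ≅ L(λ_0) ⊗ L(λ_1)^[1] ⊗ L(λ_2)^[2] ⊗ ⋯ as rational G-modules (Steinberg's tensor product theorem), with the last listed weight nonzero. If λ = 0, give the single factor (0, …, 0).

Change of basis e → ω: c = M·v where v = (-37, 103, -252):
  c_1 = 0*-37 + -2*103 + -1*-252 = 46
  c_2 = 0*-37 + -7*103 + -3*-252 = 35
  c_3 = -1*-37 + 0*103 + 0*-252 = 37
Expand coordinatewise in base 7:
  c_1 = 46 = 4·7^0 + 6·7^1
  c_2 = 35 = 0·7^0 + 5·7^1
  c_3 = 37 = 2·7^0 + 5·7^1
p-restricted factor λ_0 = (4, 0, 2)
p-restricted factor λ_1 = (6, 5, 5)

((4, 0, 2), (6, 5, 5))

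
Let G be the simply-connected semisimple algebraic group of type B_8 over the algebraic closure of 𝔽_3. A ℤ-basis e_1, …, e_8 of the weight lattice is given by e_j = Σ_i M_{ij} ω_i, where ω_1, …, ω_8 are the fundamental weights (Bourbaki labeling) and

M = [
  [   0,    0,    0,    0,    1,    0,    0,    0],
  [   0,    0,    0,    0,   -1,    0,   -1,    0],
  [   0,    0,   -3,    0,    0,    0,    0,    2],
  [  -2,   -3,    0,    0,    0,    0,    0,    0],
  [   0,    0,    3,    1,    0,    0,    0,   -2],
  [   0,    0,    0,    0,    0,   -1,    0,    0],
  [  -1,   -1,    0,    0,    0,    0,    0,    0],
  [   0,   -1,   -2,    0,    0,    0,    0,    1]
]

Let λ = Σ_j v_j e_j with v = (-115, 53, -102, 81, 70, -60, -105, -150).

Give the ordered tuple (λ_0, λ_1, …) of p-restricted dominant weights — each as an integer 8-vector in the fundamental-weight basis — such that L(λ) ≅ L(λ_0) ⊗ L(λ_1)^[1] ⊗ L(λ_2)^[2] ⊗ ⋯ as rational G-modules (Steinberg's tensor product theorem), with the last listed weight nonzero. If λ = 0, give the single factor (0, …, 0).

((1, 2, 0, 2, 0, 0, 2, 1), (2, 2, 2, 2, 1, 2, 2, 0), (1, 0, 0, 1, 2, 0, 0, 0), (2, 1, 0, 2, 2, 2, 2, 0))

In the fundamental-weight basis, λ has coordinates c = M·v (v = (-115, 53, -102, 81, 70, -60, -105, -150)):
  c_1 = 0*-115 + 0*53 + 0*-102 + 0*81 + 1*70 + 0*-60 + 0*-105 + 0*-150 = 70
  c_2 = 0*-115 + 0*53 + 0*-102 + 0*81 + -1*70 + 0*-60 + -1*-105 + 0*-150 = 35
  c_3 = 0*-115 + 0*53 + -3*-102 + 0*81 + 0*70 + 0*-60 + 0*-105 + 2*-150 = 6
  c_4 = -2*-115 + -3*53 + 0*-102 + 0*81 + 0*70 + 0*-60 + 0*-105 + 0*-150 = 71
  c_5 = 0*-115 + 0*53 + 3*-102 + 1*81 + 0*70 + 0*-60 + 0*-105 + -2*-150 = 75
  c_6 = 0*-115 + 0*53 + 0*-102 + 0*81 + 0*70 + -1*-60 + 0*-105 + 0*-150 = 60
  c_7 = -1*-115 + -1*53 + 0*-102 + 0*81 + 0*70 + 0*-60 + 0*-105 + 0*-150 = 62
  c_8 = 0*-115 + -1*53 + -2*-102 + 0*81 + 0*70 + 0*-60 + 0*-105 + 1*-150 = 1
Expand coordinatewise in base 3:
  c_1 = 70 = 1·3^0 + 2·3^1 + 1·3^2 + 2·3^3
  c_2 = 35 = 2·3^0 + 2·3^1 + 0·3^2 + 1·3^3
  c_3 = 6 = 0·3^0 + 2·3^1
  c_4 = 71 = 2·3^0 + 2·3^1 + 1·3^2 + 2·3^3
  c_5 = 75 = 0·3^0 + 1·3^1 + 2·3^2 + 2·3^3
  c_6 = 60 = 0·3^0 + 2·3^1 + 0·3^2 + 2·3^3
  c_7 = 62 = 2·3^0 + 2·3^1 + 0·3^2 + 2·3^3
  c_8 = 1 = 1·3^0
λ_0 = (1, 2, 0, 2, 0, 0, 2, 1)
λ_1 = (2, 2, 2, 2, 1, 2, 2, 0)
λ_2 = (1, 0, 0, 1, 2, 0, 0, 0)
λ_3 = (2, 1, 0, 2, 2, 2, 2, 0)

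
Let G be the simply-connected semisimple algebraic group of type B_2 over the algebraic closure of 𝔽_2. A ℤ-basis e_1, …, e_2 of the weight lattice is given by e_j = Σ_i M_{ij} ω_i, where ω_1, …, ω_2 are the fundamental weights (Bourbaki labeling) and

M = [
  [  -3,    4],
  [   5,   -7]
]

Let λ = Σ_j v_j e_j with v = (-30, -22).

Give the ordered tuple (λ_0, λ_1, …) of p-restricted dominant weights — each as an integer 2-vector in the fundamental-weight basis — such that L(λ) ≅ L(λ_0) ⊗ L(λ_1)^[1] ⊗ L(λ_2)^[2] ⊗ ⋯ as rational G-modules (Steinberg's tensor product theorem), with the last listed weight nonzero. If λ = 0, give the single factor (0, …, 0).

Change of basis e → ω: c = M·v where v = (-30, -22):
  c_1 = (-3)·(-30) + (4)·(-22) = 2
  c_2 = (5)·(-30) + (-7)·(-22) = 4
Base-2 expansion of each c_i:
  c_1 = 2 = 0·2^0 + 1·2^1
  c_2 = 4 = 0·2^0 + 0·2^1 + 1·2^2
λ_0 = (0, 0)
λ_1 = (1, 0)
λ_2 = (0, 1)

((0, 0), (1, 0), (0, 1))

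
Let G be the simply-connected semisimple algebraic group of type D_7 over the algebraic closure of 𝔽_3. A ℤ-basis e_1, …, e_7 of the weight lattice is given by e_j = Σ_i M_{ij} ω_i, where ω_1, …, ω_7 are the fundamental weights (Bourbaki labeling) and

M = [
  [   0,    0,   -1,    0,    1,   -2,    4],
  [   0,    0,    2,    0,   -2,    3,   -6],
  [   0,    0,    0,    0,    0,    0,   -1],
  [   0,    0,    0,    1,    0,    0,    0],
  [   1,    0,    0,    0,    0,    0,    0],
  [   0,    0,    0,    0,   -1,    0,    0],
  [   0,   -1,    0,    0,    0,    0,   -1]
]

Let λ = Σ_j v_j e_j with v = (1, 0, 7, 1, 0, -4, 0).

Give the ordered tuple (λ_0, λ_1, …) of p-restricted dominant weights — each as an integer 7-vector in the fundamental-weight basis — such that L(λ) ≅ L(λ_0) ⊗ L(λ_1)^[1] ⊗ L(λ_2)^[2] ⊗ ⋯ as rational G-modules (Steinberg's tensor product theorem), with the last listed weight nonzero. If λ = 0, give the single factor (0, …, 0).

((1, 2, 0, 1, 1, 0, 0),)

Change of basis e → ω: c = M·v where v = (1, 0, 7, 1, 0, -4, 0):
  c_1 = 0*1 + 0*0 + -1*7 + 0*1 + 1*0 + -2*-4 + 4*0 = 1
  c_2 = 0*1 + 0*0 + 2*7 + 0*1 + -2*0 + 3*-4 + -6*0 = 2
  c_3 = 0*1 + 0*0 + 0*7 + 0*1 + 0*0 + 0*-4 + -1*0 = 0
  c_4 = 0*1 + 0*0 + 0*7 + 1*1 + 0*0 + 0*-4 + 0*0 = 1
  c_5 = 1*1 + 0*0 + 0*7 + 0*1 + 0*0 + 0*-4 + 0*0 = 1
  c_6 = 0*1 + 0*0 + 0*7 + 0*1 + -1*0 + 0*-4 + 0*0 = 0
  c_7 = 0*1 + -1*0 + 0*7 + 0*1 + 0*0 + 0*-4 + -1*0 = 0
p = 3; digits c_i = Σ_j d_{ij}·3^j, 0 ≤ d_{ij} < 3:
  c_1 = 1 = 1·3^0
  c_2 = 2 = 2·3^0
  c_3 = 0
  c_4 = 1 = 1·3^0
  c_5 = 1 = 1·3^0
  c_6 = 0
  c_7 = 0
Factor λ_0 = (1, 2, 0, 1, 1, 0, 0)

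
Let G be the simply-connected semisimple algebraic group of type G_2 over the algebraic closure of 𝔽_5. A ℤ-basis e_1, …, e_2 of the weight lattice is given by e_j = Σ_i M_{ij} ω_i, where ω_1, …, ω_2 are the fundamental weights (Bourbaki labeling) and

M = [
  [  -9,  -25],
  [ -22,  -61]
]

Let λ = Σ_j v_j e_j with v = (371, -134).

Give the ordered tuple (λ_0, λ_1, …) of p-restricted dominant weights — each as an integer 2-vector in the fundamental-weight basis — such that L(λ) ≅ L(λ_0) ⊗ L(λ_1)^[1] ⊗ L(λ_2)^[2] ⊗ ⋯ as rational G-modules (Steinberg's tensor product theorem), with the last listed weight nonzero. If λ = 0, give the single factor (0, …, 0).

((1, 2), (2, 2))

Compute c_i = Σ_j M_{ij} v_j with v = (371, -134):
  c_1 = -9*371 + -25*-134 = 11
  c_2 = -22*371 + -61*-134 = 12
p = 5; digits c_i = Σ_j d_{ij}·5^j, 0 ≤ d_{ij} < 5:
  c_1 = 11 = 1·5^0 + 2·5^1
  c_2 = 12 = 2·5^0 + 2·5^1
Factor λ_0 = (1, 2)
Factor λ_1 = (2, 2)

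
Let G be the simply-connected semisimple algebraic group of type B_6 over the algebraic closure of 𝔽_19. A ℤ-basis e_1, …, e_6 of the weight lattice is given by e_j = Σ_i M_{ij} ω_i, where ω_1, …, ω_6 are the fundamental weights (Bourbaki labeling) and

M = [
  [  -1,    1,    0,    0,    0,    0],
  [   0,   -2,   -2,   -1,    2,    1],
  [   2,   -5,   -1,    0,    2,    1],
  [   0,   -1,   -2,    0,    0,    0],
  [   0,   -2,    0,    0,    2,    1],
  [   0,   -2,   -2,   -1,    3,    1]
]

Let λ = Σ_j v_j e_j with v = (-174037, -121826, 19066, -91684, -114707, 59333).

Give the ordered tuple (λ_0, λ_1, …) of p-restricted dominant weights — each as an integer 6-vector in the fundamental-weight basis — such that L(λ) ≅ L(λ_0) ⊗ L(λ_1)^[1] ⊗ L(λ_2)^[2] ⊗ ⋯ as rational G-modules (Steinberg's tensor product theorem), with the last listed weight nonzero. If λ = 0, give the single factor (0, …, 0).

((18, 13, 13, 18, 3, 9), (11, 2, 3, 15, 15, 7), (11, 10, 9, 3, 13, 15), (7, 18, 10, 12, 10, 1))

Converting to the ω-basis (c_i = row i of M dotted with v = (-174037, -121826, 19066, -91684, -114707, 59333)):
  c_1 = (-1)·(-174037) + (1)·(-121826) + (0)·(19066) + (0)·(-91684) + (0)·(-114707) + (0)·(59333) = 52211
  c_2 = (0)·(-174037) + (-2)·(-121826) + (-2)·(19066) + (-1)·(-91684) + (2)·(-114707) + (1)·(59333) = 127123
  c_3 = (2)·(-174037) + (-5)·(-121826) + (-1)·(19066) + (0)·(-91684) + (2)·(-114707) + (1)·(59333) = 71909
  c_4 = (0)·(-174037) + (-1)·(-121826) + (-2)·(19066) + (0)·(-91684) + (0)·(-114707) + (0)·(59333) = 83694
  c_5 = (0)·(-174037) + (-2)·(-121826) + (0)·(19066) + (0)·(-91684) + (2)·(-114707) + (1)·(59333) = 73571
  c_6 = (0)·(-174037) + (-2)·(-121826) + (-2)·(19066) + (-1)·(-91684) + (3)·(-114707) + (1)·(59333) = 12416
Expand coordinatewise in base 19:
  c_1 = 52211 = 18·19^0 + 11·19^1 + 11·19^2 + 7·19^3
  c_2 = 127123 = 13·19^0 + 2·19^1 + 10·19^2 + 18·19^3
  c_3 = 71909 = 13·19^0 + 3·19^1 + 9·19^2 + 10·19^3
  c_4 = 83694 = 18·19^0 + 15·19^1 + 3·19^2 + 12·19^3
  c_5 = 73571 = 3·19^0 + 15·19^1 + 13·19^2 + 10·19^3
  c_6 = 12416 = 9·19^0 + 7·19^1 + 15·19^2 + 1·19^3
p-restricted factor λ_0 = (18, 13, 13, 18, 3, 9)
p-restricted factor λ_1 = (11, 2, 3, 15, 15, 7)
p-restricted factor λ_2 = (11, 10, 9, 3, 13, 15)
p-restricted factor λ_3 = (7, 18, 10, 12, 10, 1)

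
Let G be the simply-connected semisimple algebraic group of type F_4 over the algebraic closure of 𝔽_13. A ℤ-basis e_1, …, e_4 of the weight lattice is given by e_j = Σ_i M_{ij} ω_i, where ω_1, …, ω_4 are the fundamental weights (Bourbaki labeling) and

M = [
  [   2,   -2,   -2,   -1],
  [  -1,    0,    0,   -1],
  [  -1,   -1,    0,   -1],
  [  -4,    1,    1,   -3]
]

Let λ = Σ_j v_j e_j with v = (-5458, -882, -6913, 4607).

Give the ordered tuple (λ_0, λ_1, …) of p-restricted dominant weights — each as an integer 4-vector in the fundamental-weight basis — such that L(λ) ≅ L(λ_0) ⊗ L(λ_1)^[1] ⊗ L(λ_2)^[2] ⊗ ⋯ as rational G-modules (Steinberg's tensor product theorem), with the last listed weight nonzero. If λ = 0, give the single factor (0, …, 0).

Change of basis e → ω: c = M·v where v = (-5458, -882, -6913, 4607):
  c_1 = 2*-5458 + -2*-882 + -2*-6913 + -1*4607 = 67
  c_2 = -1*-5458 + 0*-882 + 0*-6913 + -1*4607 = 851
  c_3 = -1*-5458 + -1*-882 + 0*-6913 + -1*4607 = 1733
  c_4 = -4*-5458 + 1*-882 + 1*-6913 + -3*4607 = 216
Base-13 expansion of each c_i:
  c_1 = 67 = 2·13^0 + 5·13^1
  c_2 = 851 = 6·13^0 + 0·13^1 + 5·13^2
  c_3 = 1733 = 4·13^0 + 3·13^1 + 10·13^2
  c_4 = 216 = 8·13^0 + 3·13^1 + 1·13^2
Factor λ_0 = (2, 6, 4, 8)
Factor λ_1 = (5, 0, 3, 3)
Factor λ_2 = (0, 5, 10, 1)

((2, 6, 4, 8), (5, 0, 3, 3), (0, 5, 10, 1))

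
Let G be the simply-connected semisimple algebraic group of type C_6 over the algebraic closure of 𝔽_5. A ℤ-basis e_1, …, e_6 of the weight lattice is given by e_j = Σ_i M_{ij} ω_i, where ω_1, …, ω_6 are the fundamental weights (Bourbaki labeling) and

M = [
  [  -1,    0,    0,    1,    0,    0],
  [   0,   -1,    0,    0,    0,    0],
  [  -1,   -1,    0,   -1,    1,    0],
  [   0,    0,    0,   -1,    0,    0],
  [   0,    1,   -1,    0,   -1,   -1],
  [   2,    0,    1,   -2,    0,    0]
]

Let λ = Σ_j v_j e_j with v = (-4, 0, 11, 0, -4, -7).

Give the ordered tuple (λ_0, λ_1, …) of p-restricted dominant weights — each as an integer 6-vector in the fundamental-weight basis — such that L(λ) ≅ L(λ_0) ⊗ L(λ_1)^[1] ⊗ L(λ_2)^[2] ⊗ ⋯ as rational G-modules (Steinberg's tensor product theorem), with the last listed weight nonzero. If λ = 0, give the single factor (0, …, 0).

In the fundamental-weight basis, λ has coordinates c = M·v (v = (-4, 0, 11, 0, -4, -7)):
  c_1 = (-1)·(-4) + (0)·(0) + (0)·(11) + (1)·(0) + (0)·(-4) + (0)·(-7) = 4
  c_2 = (0)·(-4) + (-1)·(0) + (0)·(11) + (0)·(0) + (0)·(-4) + (0)·(-7) = 0
  c_3 = (-1)·(-4) + (-1)·(0) + (0)·(11) + (-1)·(0) + (1)·(-4) + (0)·(-7) = 0
  c_4 = (0)·(-4) + (0)·(0) + (0)·(11) + (-1)·(0) + (0)·(-4) + (0)·(-7) = 0
  c_5 = (0)·(-4) + (1)·(0) + (-1)·(11) + (0)·(0) + (-1)·(-4) + (-1)·(-7) = 0
  c_6 = (2)·(-4) + (0)·(0) + (1)·(11) + (-2)·(0) + (0)·(-4) + (0)·(-7) = 3
Writing each c_i in base p = 5:
  c_1 = 4 = 4·5^0
  c_2 = 0
  c_3 = 0
  c_4 = 0
  c_5 = 0
  c_6 = 3 = 3·5^0
λ_0 = (4, 0, 0, 0, 0, 3)

((4, 0, 0, 0, 0, 3),)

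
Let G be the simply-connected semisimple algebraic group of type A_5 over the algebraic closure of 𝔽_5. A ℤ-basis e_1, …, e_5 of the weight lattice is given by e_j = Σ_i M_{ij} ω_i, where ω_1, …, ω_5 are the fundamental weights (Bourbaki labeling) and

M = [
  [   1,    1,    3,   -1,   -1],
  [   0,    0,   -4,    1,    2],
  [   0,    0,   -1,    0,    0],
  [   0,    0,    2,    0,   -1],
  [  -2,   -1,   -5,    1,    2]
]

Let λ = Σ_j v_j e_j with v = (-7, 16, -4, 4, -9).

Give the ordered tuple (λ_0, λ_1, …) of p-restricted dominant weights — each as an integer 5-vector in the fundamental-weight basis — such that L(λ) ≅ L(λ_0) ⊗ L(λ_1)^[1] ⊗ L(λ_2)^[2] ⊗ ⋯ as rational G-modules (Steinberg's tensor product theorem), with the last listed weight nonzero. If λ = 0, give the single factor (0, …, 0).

Change of basis e → ω: c = M·v where v = (-7, 16, -4, 4, -9):
  c_1 = (1)·(-7) + (1)·(16) + (3)·(-4) + (-1)·(4) + (-1)·(-9) = 2
  c_2 = (0)·(-7) + (0)·(16) + (-4)·(-4) + (1)·(4) + (2)·(-9) = 2
  c_3 = (0)·(-7) + (0)·(16) + (-1)·(-4) + (0)·(4) + (0)·(-9) = 4
  c_4 = (0)·(-7) + (0)·(16) + (2)·(-4) + (0)·(4) + (-1)·(-9) = 1
  c_5 = (-2)·(-7) + (-1)·(16) + (-5)·(-4) + (1)·(4) + (2)·(-9) = 4
Writing each c_i in base p = 5:
  c_1 = 2 = 2·5^0
  c_2 = 2 = 2·5^0
  c_3 = 4 = 4·5^0
  c_4 = 1 = 1·5^0
  c_5 = 4 = 4·5^0
λ_0 = (2, 2, 4, 1, 4)

((2, 2, 4, 1, 4),)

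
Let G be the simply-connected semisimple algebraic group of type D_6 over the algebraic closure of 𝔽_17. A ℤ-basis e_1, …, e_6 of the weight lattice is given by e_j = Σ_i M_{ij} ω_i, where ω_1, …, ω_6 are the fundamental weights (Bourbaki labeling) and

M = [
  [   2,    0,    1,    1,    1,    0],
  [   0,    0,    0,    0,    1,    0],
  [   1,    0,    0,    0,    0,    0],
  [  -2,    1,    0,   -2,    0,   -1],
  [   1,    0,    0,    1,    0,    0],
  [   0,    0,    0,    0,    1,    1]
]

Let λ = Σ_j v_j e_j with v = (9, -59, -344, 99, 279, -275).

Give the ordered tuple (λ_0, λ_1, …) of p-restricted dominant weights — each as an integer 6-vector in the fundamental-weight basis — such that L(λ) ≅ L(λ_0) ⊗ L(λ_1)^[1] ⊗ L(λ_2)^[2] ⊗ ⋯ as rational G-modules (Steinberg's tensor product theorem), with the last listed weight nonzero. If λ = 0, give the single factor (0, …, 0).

((1, 7, 9, 0, 6, 4), (3, 16, 0, 0, 6, 0))

Converting to the ω-basis (c_i = row i of M dotted with v = (9, -59, -344, 99, 279, -275)):
  c_1 = 2·9 + (0)·(-59) + (1)·(-344) + 1·99 + 1·279 + (0)·(-275) = 52
  c_2 = 0·9 + (0)·(-59) + (0)·(-344) + 0·99 + 1·279 + (0)·(-275) = 279
  c_3 = 1·9 + (0)·(-59) + (0)·(-344) + 0·99 + 0·279 + (0)·(-275) = 9
  c_4 = (-2)·(9) + (1)·(-59) + (0)·(-344) + (-2)·(99) + 0·279 + (-1)·(-275) = 0
  c_5 = 1·9 + (0)·(-59) + (0)·(-344) + 1·99 + 0·279 + (0)·(-275) = 108
  c_6 = 0·9 + (0)·(-59) + (0)·(-344) + 0·99 + 1·279 + (1)·(-275) = 4
p = 17; digits c_i = Σ_j d_{ij}·17^j, 0 ≤ d_{ij} < 17:
  c_1 = 52 = 1·17^0 + 3·17^1
  c_2 = 279 = 7·17^0 + 16·17^1
  c_3 = 9 = 9·17^0
  c_4 = 0
  c_5 = 108 = 6·17^0 + 6·17^1
  c_6 = 4 = 4·17^0
p-restricted factor λ_0 = (1, 7, 9, 0, 6, 4)
p-restricted factor λ_1 = (3, 16, 0, 0, 6, 0)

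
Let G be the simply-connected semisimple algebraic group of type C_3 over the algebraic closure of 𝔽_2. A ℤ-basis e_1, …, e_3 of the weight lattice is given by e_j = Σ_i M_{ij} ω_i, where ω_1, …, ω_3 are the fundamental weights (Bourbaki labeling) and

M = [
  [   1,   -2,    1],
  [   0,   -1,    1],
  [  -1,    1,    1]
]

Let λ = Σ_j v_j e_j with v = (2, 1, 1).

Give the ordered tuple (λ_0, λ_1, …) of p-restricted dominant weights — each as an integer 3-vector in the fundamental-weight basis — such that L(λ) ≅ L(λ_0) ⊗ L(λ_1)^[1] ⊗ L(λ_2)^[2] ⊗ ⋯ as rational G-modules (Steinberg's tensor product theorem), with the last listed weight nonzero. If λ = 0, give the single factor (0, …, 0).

Converting to the ω-basis (c_i = row i of M dotted with v = (2, 1, 1)):
  c_1 = (1)·(2) + (-2)·(1) + (1)·(1) = 1
  c_2 = (0)·(2) + (-1)·(1) + (1)·(1) = 0
  c_3 = (-1)·(2) + (1)·(1) + (1)·(1) = 0
p = 2; digits c_i = Σ_j d_{ij}·2^j, 0 ≤ d_{ij} < 2:
  c_1 = 1 = 1·2^0
  c_2 = 0
  c_3 = 0
p-restricted factor λ_0 = (1, 0, 0)

((1, 0, 0),)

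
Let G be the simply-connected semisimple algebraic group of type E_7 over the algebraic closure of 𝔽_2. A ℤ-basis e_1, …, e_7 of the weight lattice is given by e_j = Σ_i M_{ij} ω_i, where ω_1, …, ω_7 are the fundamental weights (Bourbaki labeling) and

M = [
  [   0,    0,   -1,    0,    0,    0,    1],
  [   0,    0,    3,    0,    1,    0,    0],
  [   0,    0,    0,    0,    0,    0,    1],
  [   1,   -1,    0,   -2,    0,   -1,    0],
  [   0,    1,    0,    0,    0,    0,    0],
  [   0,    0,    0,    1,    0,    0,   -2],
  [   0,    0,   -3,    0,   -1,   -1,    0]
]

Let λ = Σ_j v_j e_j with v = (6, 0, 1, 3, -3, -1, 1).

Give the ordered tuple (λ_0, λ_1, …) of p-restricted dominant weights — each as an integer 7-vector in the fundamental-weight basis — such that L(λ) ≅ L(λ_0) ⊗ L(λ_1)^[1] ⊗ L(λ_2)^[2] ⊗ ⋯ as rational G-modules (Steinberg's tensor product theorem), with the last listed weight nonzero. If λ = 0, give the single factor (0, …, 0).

In the fundamental-weight basis, λ has coordinates c = M·v (v = (6, 0, 1, 3, -3, -1, 1)):
  c_1 = (0)·(6) + (0)·(0) + (-1)·(1) + (0)·(3) + (0)·(-3) + (0)·(-1) + (1)·(1) = 0
  c_2 = (0)·(6) + (0)·(0) + (3)·(1) + (0)·(3) + (1)·(-3) + (0)·(-1) + (0)·(1) = 0
  c_3 = (0)·(6) + (0)·(0) + (0)·(1) + (0)·(3) + (0)·(-3) + (0)·(-1) + (1)·(1) = 1
  c_4 = (1)·(6) + (-1)·(0) + (0)·(1) + (-2)·(3) + (0)·(-3) + (-1)·(-1) + (0)·(1) = 1
  c_5 = (0)·(6) + (1)·(0) + (0)·(1) + (0)·(3) + (0)·(-3) + (0)·(-1) + (0)·(1) = 0
  c_6 = (0)·(6) + (0)·(0) + (0)·(1) + (1)·(3) + (0)·(-3) + (0)·(-1) + (-2)·(1) = 1
  c_7 = (0)·(6) + (0)·(0) + (-3)·(1) + (0)·(3) + (-1)·(-3) + (-1)·(-1) + (0)·(1) = 1
Expand coordinatewise in base 2:
  c_1 = 0
  c_2 = 0
  c_3 = 1 = 1·2^0
  c_4 = 1 = 1·2^0
  c_5 = 0
  c_6 = 1 = 1·2^0
  c_7 = 1 = 1·2^0
λ_0 = (0, 0, 1, 1, 0, 1, 1)

((0, 0, 1, 1, 0, 1, 1),)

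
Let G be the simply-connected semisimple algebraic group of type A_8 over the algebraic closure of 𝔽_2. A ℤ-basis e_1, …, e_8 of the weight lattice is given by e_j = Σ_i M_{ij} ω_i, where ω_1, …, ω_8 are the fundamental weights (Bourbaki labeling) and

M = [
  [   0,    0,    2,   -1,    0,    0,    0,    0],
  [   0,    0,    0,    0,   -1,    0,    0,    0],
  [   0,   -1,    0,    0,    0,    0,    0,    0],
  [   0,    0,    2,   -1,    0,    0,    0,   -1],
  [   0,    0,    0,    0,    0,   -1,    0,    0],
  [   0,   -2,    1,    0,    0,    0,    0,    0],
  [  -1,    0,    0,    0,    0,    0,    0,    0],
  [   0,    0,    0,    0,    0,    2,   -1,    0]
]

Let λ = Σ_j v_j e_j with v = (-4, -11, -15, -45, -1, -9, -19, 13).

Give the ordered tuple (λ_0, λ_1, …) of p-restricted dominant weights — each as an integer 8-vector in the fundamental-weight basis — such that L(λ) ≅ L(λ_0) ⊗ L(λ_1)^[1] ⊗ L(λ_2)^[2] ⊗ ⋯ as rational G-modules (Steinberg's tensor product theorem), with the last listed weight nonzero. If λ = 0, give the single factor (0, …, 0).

Change of basis e → ω: c = M·v where v = (-4, -11, -15, -45, -1, -9, -19, 13):
  c_1 = (0)·(-4) + (0)·(-11) + (2)·(-15) + (-1)·(-45) + (0)·(-1) + (0)·(-9) + (0)·(-19) + 0·13 = 15
  c_2 = (0)·(-4) + (0)·(-11) + (0)·(-15) + (0)·(-45) + (-1)·(-1) + (0)·(-9) + (0)·(-19) + 0·13 = 1
  c_3 = (0)·(-4) + (-1)·(-11) + (0)·(-15) + (0)·(-45) + (0)·(-1) + (0)·(-9) + (0)·(-19) + 0·13 = 11
  c_4 = (0)·(-4) + (0)·(-11) + (2)·(-15) + (-1)·(-45) + (0)·(-1) + (0)·(-9) + (0)·(-19) + (-1)·(13) = 2
  c_5 = (0)·(-4) + (0)·(-11) + (0)·(-15) + (0)·(-45) + (0)·(-1) + (-1)·(-9) + (0)·(-19) + 0·13 = 9
  c_6 = (0)·(-4) + (-2)·(-11) + (1)·(-15) + (0)·(-45) + (0)·(-1) + (0)·(-9) + (0)·(-19) + 0·13 = 7
  c_7 = (-1)·(-4) + (0)·(-11) + (0)·(-15) + (0)·(-45) + (0)·(-1) + (0)·(-9) + (0)·(-19) + 0·13 = 4
  c_8 = (0)·(-4) + (0)·(-11) + (0)·(-15) + (0)·(-45) + (0)·(-1) + (2)·(-9) + (-1)·(-19) + 0·13 = 1
Base-2 expansion of each c_i:
  c_1 = 15 = 1·2^0 + 1·2^1 + 1·2^2 + 1·2^3
  c_2 = 1 = 1·2^0
  c_3 = 11 = 1·2^0 + 1·2^1 + 0·2^2 + 1·2^3
  c_4 = 2 = 0·2^0 + 1·2^1
  c_5 = 9 = 1·2^0 + 0·2^1 + 0·2^2 + 1·2^3
  c_6 = 7 = 1·2^0 + 1·2^1 + 1·2^2
  c_7 = 4 = 0·2^0 + 0·2^1 + 1·2^2
  c_8 = 1 = 1·2^0
Factor λ_0 = (1, 1, 1, 0, 1, 1, 0, 1)
Factor λ_1 = (1, 0, 1, 1, 0, 1, 0, 0)
Factor λ_2 = (1, 0, 0, 0, 0, 1, 1, 0)
Factor λ_3 = (1, 0, 1, 0, 1, 0, 0, 0)

((1, 1, 1, 0, 1, 1, 0, 1), (1, 0, 1, 1, 0, 1, 0, 0), (1, 0, 0, 0, 0, 1, 1, 0), (1, 0, 1, 0, 1, 0, 0, 0))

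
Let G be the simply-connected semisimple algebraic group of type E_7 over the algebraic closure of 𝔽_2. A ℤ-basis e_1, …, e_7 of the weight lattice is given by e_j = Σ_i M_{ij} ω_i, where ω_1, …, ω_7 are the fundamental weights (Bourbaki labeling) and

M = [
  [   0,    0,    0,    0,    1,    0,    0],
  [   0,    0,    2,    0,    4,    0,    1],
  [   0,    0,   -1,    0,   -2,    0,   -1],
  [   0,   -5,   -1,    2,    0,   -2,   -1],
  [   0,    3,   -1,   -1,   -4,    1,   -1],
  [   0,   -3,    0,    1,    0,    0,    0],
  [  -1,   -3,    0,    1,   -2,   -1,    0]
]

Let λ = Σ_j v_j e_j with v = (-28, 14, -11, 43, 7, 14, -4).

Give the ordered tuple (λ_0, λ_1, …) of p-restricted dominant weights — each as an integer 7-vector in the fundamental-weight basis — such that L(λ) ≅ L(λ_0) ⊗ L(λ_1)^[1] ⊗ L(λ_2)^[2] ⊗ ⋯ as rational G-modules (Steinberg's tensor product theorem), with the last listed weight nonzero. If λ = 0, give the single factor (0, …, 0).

In the fundamental-weight basis, λ has coordinates c = M·v (v = (-28, 14, -11, 43, 7, 14, -4)):
  c_1 = (0)·(-28) + (0)·(14) + (0)·(-11) + (0)·(43) + (1)·(7) + (0)·(14) + (0)·(-4) = 7
  c_2 = (0)·(-28) + (0)·(14) + (2)·(-11) + (0)·(43) + (4)·(7) + (0)·(14) + (1)·(-4) = 2
  c_3 = (0)·(-28) + (0)·(14) + (-1)·(-11) + (0)·(43) + (-2)·(7) + (0)·(14) + (-1)·(-4) = 1
  c_4 = (0)·(-28) + (-5)·(14) + (-1)·(-11) + (2)·(43) + (0)·(7) + (-2)·(14) + (-1)·(-4) = 3
  c_5 = (0)·(-28) + (3)·(14) + (-1)·(-11) + (-1)·(43) + (-4)·(7) + (1)·(14) + (-1)·(-4) = 0
  c_6 = (0)·(-28) + (-3)·(14) + (0)·(-11) + (1)·(43) + (0)·(7) + (0)·(14) + (0)·(-4) = 1
  c_7 = (-1)·(-28) + (-3)·(14) + (0)·(-11) + (1)·(43) + (-2)·(7) + (-1)·(14) + (0)·(-4) = 1
Base-2 expansion of each c_i:
  c_1 = 7 = 1·2^0 + 1·2^1 + 1·2^2
  c_2 = 2 = 0·2^0 + 1·2^1
  c_3 = 1 = 1·2^0
  c_4 = 3 = 1·2^0 + 1·2^1
  c_5 = 0
  c_6 = 1 = 1·2^0
  c_7 = 1 = 1·2^0
Factor λ_0 = (1, 0, 1, 1, 0, 1, 1)
Factor λ_1 = (1, 1, 0, 1, 0, 0, 0)
Factor λ_2 = (1, 0, 0, 0, 0, 0, 0)

((1, 0, 1, 1, 0, 1, 1), (1, 1, 0, 1, 0, 0, 0), (1, 0, 0, 0, 0, 0, 0))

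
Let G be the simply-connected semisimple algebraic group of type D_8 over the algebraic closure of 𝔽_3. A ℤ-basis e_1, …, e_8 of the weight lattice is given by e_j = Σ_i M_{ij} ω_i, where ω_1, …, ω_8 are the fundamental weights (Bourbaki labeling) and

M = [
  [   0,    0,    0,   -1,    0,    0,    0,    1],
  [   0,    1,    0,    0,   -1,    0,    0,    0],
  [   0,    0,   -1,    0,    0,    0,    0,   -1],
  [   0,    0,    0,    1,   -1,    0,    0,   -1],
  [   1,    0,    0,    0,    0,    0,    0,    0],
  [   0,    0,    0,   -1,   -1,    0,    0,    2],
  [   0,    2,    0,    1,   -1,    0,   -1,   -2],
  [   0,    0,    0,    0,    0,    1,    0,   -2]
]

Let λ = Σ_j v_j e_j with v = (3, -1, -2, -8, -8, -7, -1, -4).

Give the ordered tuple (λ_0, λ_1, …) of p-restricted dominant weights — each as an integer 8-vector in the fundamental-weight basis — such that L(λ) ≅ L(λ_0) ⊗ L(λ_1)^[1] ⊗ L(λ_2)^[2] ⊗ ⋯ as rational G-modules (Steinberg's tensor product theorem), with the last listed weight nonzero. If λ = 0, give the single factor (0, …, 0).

In the fundamental-weight basis, λ has coordinates c = M·v (v = (3, -1, -2, -8, -8, -7, -1, -4)):
  c_1 = 0·3 + (0)·(-1) + (0)·(-2) + (-1)·(-8) + (0)·(-8) + (0)·(-7) + (0)·(-1) + (1)·(-4) = 4
  c_2 = 0·3 + (1)·(-1) + (0)·(-2) + (0)·(-8) + (-1)·(-8) + (0)·(-7) + (0)·(-1) + (0)·(-4) = 7
  c_3 = 0·3 + (0)·(-1) + (-1)·(-2) + (0)·(-8) + (0)·(-8) + (0)·(-7) + (0)·(-1) + (-1)·(-4) = 6
  c_4 = 0·3 + (0)·(-1) + (0)·(-2) + (1)·(-8) + (-1)·(-8) + (0)·(-7) + (0)·(-1) + (-1)·(-4) = 4
  c_5 = 1·3 + (0)·(-1) + (0)·(-2) + (0)·(-8) + (0)·(-8) + (0)·(-7) + (0)·(-1) + (0)·(-4) = 3
  c_6 = 0·3 + (0)·(-1) + (0)·(-2) + (-1)·(-8) + (-1)·(-8) + (0)·(-7) + (0)·(-1) + (2)·(-4) = 8
  c_7 = 0·3 + (2)·(-1) + (0)·(-2) + (1)·(-8) + (-1)·(-8) + (0)·(-7) + (-1)·(-1) + (-2)·(-4) = 7
  c_8 = 0·3 + (0)·(-1) + (0)·(-2) + (0)·(-8) + (0)·(-8) + (1)·(-7) + (0)·(-1) + (-2)·(-4) = 1
Expand coordinatewise in base 3:
  c_1 = 4 = 1·3^0 + 1·3^1
  c_2 = 7 = 1·3^0 + 2·3^1
  c_3 = 6 = 0·3^0 + 2·3^1
  c_4 = 4 = 1·3^0 + 1·3^1
  c_5 = 3 = 0·3^0 + 1·3^1
  c_6 = 8 = 2·3^0 + 2·3^1
  c_7 = 7 = 1·3^0 + 2·3^1
  c_8 = 1 = 1·3^0
Factor λ_0 = (1, 1, 0, 1, 0, 2, 1, 1)
Factor λ_1 = (1, 2, 2, 1, 1, 2, 2, 0)

((1, 1, 0, 1, 0, 2, 1, 1), (1, 2, 2, 1, 1, 2, 2, 0))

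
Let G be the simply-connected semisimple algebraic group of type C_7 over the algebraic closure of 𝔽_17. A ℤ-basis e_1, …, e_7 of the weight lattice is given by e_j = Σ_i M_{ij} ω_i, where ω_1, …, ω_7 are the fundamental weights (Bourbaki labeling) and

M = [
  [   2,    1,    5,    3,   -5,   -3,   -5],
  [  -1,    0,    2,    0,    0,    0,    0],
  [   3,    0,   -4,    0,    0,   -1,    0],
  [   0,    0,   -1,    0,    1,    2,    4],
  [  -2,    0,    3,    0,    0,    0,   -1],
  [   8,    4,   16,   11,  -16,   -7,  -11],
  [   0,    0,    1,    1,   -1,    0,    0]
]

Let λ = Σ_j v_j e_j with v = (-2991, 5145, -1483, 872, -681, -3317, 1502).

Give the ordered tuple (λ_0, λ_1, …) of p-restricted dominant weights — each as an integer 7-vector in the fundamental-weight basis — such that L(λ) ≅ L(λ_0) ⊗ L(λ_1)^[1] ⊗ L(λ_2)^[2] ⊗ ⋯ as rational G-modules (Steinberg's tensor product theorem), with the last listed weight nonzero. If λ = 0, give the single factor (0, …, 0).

((6, 8, 4, 6, 14, 7, 2), (12, 1, 16, 10, 1, 6, 4))

Converting to the ω-basis (c_i = row i of M dotted with v = (-2991, 5145, -1483, 872, -681, -3317, 1502)):
  c_1 = (2)·(-2991) + (1)·(5145) + (5)·(-1483) + (3)·(872) + (-5)·(-681) + (-3)·(-3317) + (-5)·(1502) = 210
  c_2 = (-1)·(-2991) + (0)·(5145) + (2)·(-1483) + (0)·(872) + (0)·(-681) + (0)·(-3317) + (0)·(1502) = 25
  c_3 = (3)·(-2991) + (0)·(5145) + (-4)·(-1483) + (0)·(872) + (0)·(-681) + (-1)·(-3317) + (0)·(1502) = 276
  c_4 = (0)·(-2991) + (0)·(5145) + (-1)·(-1483) + (0)·(872) + (1)·(-681) + (2)·(-3317) + (4)·(1502) = 176
  c_5 = (-2)·(-2991) + (0)·(5145) + (3)·(-1483) + (0)·(872) + (0)·(-681) + (0)·(-3317) + (-1)·(1502) = 31
  c_6 = (8)·(-2991) + (4)·(5145) + (16)·(-1483) + (11)·(872) + (-16)·(-681) + (-7)·(-3317) + (-11)·(1502) = 109
  c_7 = (0)·(-2991) + (0)·(5145) + (1)·(-1483) + (1)·(872) + (-1)·(-681) + (0)·(-3317) + (0)·(1502) = 70
Expand coordinatewise in base 17:
  c_1 = 210 = 6·17^0 + 12·17^1
  c_2 = 25 = 8·17^0 + 1·17^1
  c_3 = 276 = 4·17^0 + 16·17^1
  c_4 = 176 = 6·17^0 + 10·17^1
  c_5 = 31 = 14·17^0 + 1·17^1
  c_6 = 109 = 7·17^0 + 6·17^1
  c_7 = 70 = 2·17^0 + 4·17^1
λ_0 = (6, 8, 4, 6, 14, 7, 2)
λ_1 = (12, 1, 16, 10, 1, 6, 4)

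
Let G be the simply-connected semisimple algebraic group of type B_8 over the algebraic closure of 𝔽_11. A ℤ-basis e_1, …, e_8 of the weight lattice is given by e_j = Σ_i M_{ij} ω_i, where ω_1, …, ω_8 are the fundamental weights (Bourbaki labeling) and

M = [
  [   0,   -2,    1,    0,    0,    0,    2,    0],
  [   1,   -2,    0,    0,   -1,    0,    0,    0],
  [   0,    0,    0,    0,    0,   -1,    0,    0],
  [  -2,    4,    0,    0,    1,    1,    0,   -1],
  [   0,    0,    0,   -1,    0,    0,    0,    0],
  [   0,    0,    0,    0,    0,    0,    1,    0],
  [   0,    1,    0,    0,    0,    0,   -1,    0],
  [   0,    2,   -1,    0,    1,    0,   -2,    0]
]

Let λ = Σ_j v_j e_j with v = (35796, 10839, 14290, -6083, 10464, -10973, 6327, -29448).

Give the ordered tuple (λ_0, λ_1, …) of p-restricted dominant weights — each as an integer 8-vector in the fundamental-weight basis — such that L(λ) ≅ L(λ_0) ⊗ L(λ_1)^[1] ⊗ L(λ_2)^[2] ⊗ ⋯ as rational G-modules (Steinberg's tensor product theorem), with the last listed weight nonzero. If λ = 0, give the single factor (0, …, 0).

Converting to the ω-basis (c_i = row i of M dotted with v = (35796, 10839, 14290, -6083, 10464, -10973, 6327, -29448)):
  c_1 = 0·35796 + (-2)·(10839) + 1·14290 + (0)·(-6083) + 0·10464 + (0)·(-10973) + 2·6327 + (0)·(-29448) = 5266
  c_2 = 1·35796 + (-2)·(10839) + 0·14290 + (0)·(-6083) + (-1)·(10464) + (0)·(-10973) + 0·6327 + (0)·(-29448) = 3654
  c_3 = 0·35796 + 0·10839 + 0·14290 + (0)·(-6083) + 0·10464 + (-1)·(-10973) + 0·6327 + (0)·(-29448) = 10973
  c_4 = (-2)·(35796) + 4·10839 + 0·14290 + (0)·(-6083) + 1·10464 + (1)·(-10973) + 0·6327 + (-1)·(-29448) = 703
  c_5 = 0·35796 + 0·10839 + 0·14290 + (-1)·(-6083) + 0·10464 + (0)·(-10973) + 0·6327 + (0)·(-29448) = 6083
  c_6 = 0·35796 + 0·10839 + 0·14290 + (0)·(-6083) + 0·10464 + (0)·(-10973) + 1·6327 + (0)·(-29448) = 6327
  c_7 = 0·35796 + 1·10839 + 0·14290 + (0)·(-6083) + 0·10464 + (0)·(-10973) + (-1)·(6327) + (0)·(-29448) = 4512
  c_8 = 0·35796 + 2·10839 + (-1)·(14290) + (0)·(-6083) + 1·10464 + (0)·(-10973) + (-2)·(6327) + (0)·(-29448) = 5198
p = 11; digits c_i = Σ_j d_{ij}·11^j, 0 ≤ d_{ij} < 11:
  c_1 = 5266 = 8·11^0 + 5·11^1 + 10·11^2 + 3·11^3
  c_2 = 3654 = 2·11^0 + 2·11^1 + 8·11^2 + 2·11^3
  c_3 = 10973 = 6·11^0 + 7·11^1 + 2·11^2 + 8·11^3
  c_4 = 703 = 10·11^0 + 8·11^1 + 5·11^2
  c_5 = 6083 = 0·11^0 + 3·11^1 + 6·11^2 + 4·11^3
  c_6 = 6327 = 2·11^0 + 3·11^1 + 8·11^2 + 4·11^3
  c_7 = 4512 = 2·11^0 + 3·11^1 + 4·11^2 + 3·11^3
  c_8 = 5198 = 6·11^0 + 10·11^1 + 9·11^2 + 3·11^3
λ_0 = (8, 2, 6, 10, 0, 2, 2, 6)
λ_1 = (5, 2, 7, 8, 3, 3, 3, 10)
λ_2 = (10, 8, 2, 5, 6, 8, 4, 9)
λ_3 = (3, 2, 8, 0, 4, 4, 3, 3)

((8, 2, 6, 10, 0, 2, 2, 6), (5, 2, 7, 8, 3, 3, 3, 10), (10, 8, 2, 5, 6, 8, 4, 9), (3, 2, 8, 0, 4, 4, 3, 3))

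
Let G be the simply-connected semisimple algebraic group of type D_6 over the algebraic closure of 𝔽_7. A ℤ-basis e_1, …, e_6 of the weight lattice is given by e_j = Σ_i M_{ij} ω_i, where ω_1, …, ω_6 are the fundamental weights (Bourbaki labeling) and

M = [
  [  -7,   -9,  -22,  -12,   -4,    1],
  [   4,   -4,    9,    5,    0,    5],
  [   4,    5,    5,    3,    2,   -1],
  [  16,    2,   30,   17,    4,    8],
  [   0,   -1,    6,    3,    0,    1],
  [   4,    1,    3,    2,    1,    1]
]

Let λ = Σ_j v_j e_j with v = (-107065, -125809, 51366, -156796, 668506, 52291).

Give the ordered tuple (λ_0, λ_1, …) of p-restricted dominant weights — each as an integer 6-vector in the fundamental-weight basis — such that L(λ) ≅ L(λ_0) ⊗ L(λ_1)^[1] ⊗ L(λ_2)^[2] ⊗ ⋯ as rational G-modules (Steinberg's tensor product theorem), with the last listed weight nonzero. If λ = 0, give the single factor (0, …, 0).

((2, 3, 5, 6, 4, 3), (5, 6, 5, 0, 4, 4), (3, 6, 2, 1, 2, 0), (5, 0, 5, 2, 4, 0), (4, 6, 5, 1, 6, 3))

In the fundamental-weight basis, λ has coordinates c = M·v (v = (-107065, -125809, 51366, -156796, 668506, 52291)):
  c_1 = -7*-107065 + -9*-125809 + -22*51366 + -12*-156796 + -4*668506 + 1*52291 = 11503
  c_2 = 4*-107065 + -4*-125809 + 9*51366 + 5*-156796 + 0*668506 + 5*52291 = 14745
  c_3 = 4*-107065 + 5*-125809 + 5*51366 + 3*-156796 + 2*668506 + -1*52291 = 13858
  c_4 = 16*-107065 + 2*-125809 + 30*51366 + 17*-156796 + 4*668506 + 8*52291 = 3142
  c_5 = 0*-107065 + -1*-125809 + 6*51366 + 3*-156796 + 0*668506 + 1*52291 = 15908
  c_6 = 4*-107065 + 1*-125809 + 3*51366 + 2*-156796 + 1*668506 + 1*52291 = 7234
Base-7 expansion of each c_i:
  c_1 = 11503 = 2·7^0 + 5·7^1 + 3·7^2 + 5·7^3 + 4·7^4
  c_2 = 14745 = 3·7^0 + 6·7^1 + 6·7^2 + 0·7^3 + 6·7^4
  c_3 = 13858 = 5·7^0 + 5·7^1 + 2·7^2 + 5·7^3 + 5·7^4
  c_4 = 3142 = 6·7^0 + 0·7^1 + 1·7^2 + 2·7^3 + 1·7^4
  c_5 = 15908 = 4·7^0 + 4·7^1 + 2·7^2 + 4·7^3 + 6·7^4
  c_6 = 7234 = 3·7^0 + 4·7^1 + 0·7^2 + 0·7^3 + 3·7^4
p-restricted factor λ_0 = (2, 3, 5, 6, 4, 3)
p-restricted factor λ_1 = (5, 6, 5, 0, 4, 4)
p-restricted factor λ_2 = (3, 6, 2, 1, 2, 0)
p-restricted factor λ_3 = (5, 0, 5, 2, 4, 0)
p-restricted factor λ_4 = (4, 6, 5, 1, 6, 3)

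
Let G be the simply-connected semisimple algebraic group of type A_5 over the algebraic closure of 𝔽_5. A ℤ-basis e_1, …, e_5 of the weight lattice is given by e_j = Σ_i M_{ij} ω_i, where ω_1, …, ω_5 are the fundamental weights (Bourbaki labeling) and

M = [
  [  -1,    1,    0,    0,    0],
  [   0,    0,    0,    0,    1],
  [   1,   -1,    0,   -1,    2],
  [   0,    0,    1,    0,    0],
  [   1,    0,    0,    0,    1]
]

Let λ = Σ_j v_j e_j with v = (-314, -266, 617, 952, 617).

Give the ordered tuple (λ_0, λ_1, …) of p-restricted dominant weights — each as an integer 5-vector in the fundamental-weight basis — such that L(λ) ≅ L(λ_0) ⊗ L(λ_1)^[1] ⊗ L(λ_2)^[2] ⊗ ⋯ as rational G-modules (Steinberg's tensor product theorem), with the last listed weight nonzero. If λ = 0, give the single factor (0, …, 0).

((3, 2, 4, 2, 3), (4, 3, 1, 3, 0), (1, 4, 4, 4, 2), (0, 4, 1, 4, 2))

Converting to the ω-basis (c_i = row i of M dotted with v = (-314, -266, 617, 952, 617)):
  c_1 = (-1)·(-314) + (1)·(-266) + (0)·(617) + (0)·(952) + (0)·(617) = 48
  c_2 = (0)·(-314) + (0)·(-266) + (0)·(617) + (0)·(952) + (1)·(617) = 617
  c_3 = (1)·(-314) + (-1)·(-266) + (0)·(617) + (-1)·(952) + (2)·(617) = 234
  c_4 = (0)·(-314) + (0)·(-266) + (1)·(617) + (0)·(952) + (0)·(617) = 617
  c_5 = (1)·(-314) + (0)·(-266) + (0)·(617) + (0)·(952) + (1)·(617) = 303
Writing each c_i in base p = 5:
  c_1 = 48 = 3·5^0 + 4·5^1 + 1·5^2
  c_2 = 617 = 2·5^0 + 3·5^1 + 4·5^2 + 4·5^3
  c_3 = 234 = 4·5^0 + 1·5^1 + 4·5^2 + 1·5^3
  c_4 = 617 = 2·5^0 + 3·5^1 + 4·5^2 + 4·5^3
  c_5 = 303 = 3·5^0 + 0·5^1 + 2·5^2 + 2·5^3
p-restricted factor λ_0 = (3, 2, 4, 2, 3)
p-restricted factor λ_1 = (4, 3, 1, 3, 0)
p-restricted factor λ_2 = (1, 4, 4, 4, 2)
p-restricted factor λ_3 = (0, 4, 1, 4, 2)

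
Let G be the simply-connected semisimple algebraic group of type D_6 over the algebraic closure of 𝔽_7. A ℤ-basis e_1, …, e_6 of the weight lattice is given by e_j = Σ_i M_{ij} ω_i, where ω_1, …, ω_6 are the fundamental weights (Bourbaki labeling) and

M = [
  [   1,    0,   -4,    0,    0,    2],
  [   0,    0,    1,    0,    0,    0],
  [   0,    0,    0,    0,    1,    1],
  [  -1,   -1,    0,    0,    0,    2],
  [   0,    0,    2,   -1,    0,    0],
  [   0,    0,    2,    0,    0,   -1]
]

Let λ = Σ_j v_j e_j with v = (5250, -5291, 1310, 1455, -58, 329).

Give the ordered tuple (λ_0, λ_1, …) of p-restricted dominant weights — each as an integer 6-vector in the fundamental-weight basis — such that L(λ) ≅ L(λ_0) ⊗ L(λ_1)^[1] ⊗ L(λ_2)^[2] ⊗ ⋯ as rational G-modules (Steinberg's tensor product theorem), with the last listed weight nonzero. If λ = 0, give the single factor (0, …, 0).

In the fundamental-weight basis, λ has coordinates c = M·v (v = (5250, -5291, 1310, 1455, -58, 329)):
  c_1 = 1·5250 + (0)·(-5291) + (-4)·(1310) + 0·1455 + (0)·(-58) + 2·329 = 668
  c_2 = 0·5250 + (0)·(-5291) + 1·1310 + 0·1455 + (0)·(-58) + 0·329 = 1310
  c_3 = 0·5250 + (0)·(-5291) + 0·1310 + 0·1455 + (1)·(-58) + 1·329 = 271
  c_4 = (-1)·(5250) + (-1)·(-5291) + 0·1310 + 0·1455 + (0)·(-58) + 2·329 = 699
  c_5 = 0·5250 + (0)·(-5291) + 2·1310 + (-1)·(1455) + (0)·(-58) + 0·329 = 1165
  c_6 = 0·5250 + (0)·(-5291) + 2·1310 + 0·1455 + (0)·(-58) + (-1)·(329) = 2291
Base-7 expansion of each c_i:
  c_1 = 668 = 3·7^0 + 4·7^1 + 6·7^2 + 1·7^3
  c_2 = 1310 = 1·7^0 + 5·7^1 + 5·7^2 + 3·7^3
  c_3 = 271 = 5·7^0 + 3·7^1 + 5·7^2
  c_4 = 699 = 6·7^0 + 1·7^1 + 0·7^2 + 2·7^3
  c_5 = 1165 = 3·7^0 + 5·7^1 + 2·7^2 + 3·7^3
  c_6 = 2291 = 2·7^0 + 5·7^1 + 4·7^2 + 6·7^3
p-restricted factor λ_0 = (3, 1, 5, 6, 3, 2)
p-restricted factor λ_1 = (4, 5, 3, 1, 5, 5)
p-restricted factor λ_2 = (6, 5, 5, 0, 2, 4)
p-restricted factor λ_3 = (1, 3, 0, 2, 3, 6)

((3, 1, 5, 6, 3, 2), (4, 5, 3, 1, 5, 5), (6, 5, 5, 0, 2, 4), (1, 3, 0, 2, 3, 6))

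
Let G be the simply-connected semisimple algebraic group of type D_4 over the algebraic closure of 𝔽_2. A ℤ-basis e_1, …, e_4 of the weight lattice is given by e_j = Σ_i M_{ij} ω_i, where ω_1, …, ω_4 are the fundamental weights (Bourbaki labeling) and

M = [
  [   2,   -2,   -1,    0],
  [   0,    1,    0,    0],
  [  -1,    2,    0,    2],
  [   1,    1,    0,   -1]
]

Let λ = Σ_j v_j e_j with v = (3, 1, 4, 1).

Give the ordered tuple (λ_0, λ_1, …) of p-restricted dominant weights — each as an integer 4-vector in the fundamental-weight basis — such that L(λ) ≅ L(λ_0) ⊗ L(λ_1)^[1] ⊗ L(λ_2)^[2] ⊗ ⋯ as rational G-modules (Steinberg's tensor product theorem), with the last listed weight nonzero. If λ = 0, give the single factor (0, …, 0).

ω-coordinates c = M·v, v = (3, 1, 4, 1):
  c_1 = 2*3 + -2*1 + -1*4 + 0*1 = 0
  c_2 = 0*3 + 1*1 + 0*4 + 0*1 = 1
  c_3 = -1*3 + 2*1 + 0*4 + 2*1 = 1
  c_4 = 1*3 + 1*1 + 0*4 + -1*1 = 3
p = 2; digits c_i = Σ_j d_{ij}·2^j, 0 ≤ d_{ij} < 2:
  c_1 = 0
  c_2 = 1 = 1·2^0
  c_3 = 1 = 1·2^0
  c_4 = 3 = 1·2^0 + 1·2^1
λ_0 = (0, 1, 1, 1)
λ_1 = (0, 0, 0, 1)

((0, 1, 1, 1), (0, 0, 0, 1))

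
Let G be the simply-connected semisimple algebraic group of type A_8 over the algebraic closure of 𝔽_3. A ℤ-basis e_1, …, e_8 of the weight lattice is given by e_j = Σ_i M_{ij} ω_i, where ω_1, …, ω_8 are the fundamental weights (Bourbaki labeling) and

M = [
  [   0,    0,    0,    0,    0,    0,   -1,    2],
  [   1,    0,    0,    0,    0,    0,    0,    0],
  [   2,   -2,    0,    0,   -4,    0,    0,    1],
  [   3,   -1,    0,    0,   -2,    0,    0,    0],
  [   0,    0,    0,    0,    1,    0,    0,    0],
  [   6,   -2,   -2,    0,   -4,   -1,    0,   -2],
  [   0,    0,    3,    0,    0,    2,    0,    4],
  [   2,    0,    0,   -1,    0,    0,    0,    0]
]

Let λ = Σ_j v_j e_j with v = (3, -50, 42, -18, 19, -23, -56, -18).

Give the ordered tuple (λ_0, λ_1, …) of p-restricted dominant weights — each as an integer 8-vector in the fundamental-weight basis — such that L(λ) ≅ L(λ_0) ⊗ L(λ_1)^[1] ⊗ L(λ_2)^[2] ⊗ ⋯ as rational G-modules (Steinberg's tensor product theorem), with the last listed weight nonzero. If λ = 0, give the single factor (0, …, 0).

((2, 0, 0, 0, 1, 2, 2, 0), (0, 1, 1, 1, 0, 2, 2, 2), (2, 0, 1, 2, 2, 1, 0, 2))

Compute c_i = Σ_j M_{ij} v_j with v = (3, -50, 42, -18, 19, -23, -56, -18):
  c_1 = 0·3 + (0)·(-50) + 0·42 + (0)·(-18) + 0·19 + (0)·(-23) + (-1)·(-56) + (2)·(-18) = 20
  c_2 = 1·3 + (0)·(-50) + 0·42 + (0)·(-18) + 0·19 + (0)·(-23) + (0)·(-56) + (0)·(-18) = 3
  c_3 = 2·3 + (-2)·(-50) + 0·42 + (0)·(-18) + (-4)·(19) + (0)·(-23) + (0)·(-56) + (1)·(-18) = 12
  c_4 = 3·3 + (-1)·(-50) + 0·42 + (0)·(-18) + (-2)·(19) + (0)·(-23) + (0)·(-56) + (0)·(-18) = 21
  c_5 = 0·3 + (0)·(-50) + 0·42 + (0)·(-18) + 1·19 + (0)·(-23) + (0)·(-56) + (0)·(-18) = 19
  c_6 = 6·3 + (-2)·(-50) + (-2)·(42) + (0)·(-18) + (-4)·(19) + (-1)·(-23) + (0)·(-56) + (-2)·(-18) = 17
  c_7 = 0·3 + (0)·(-50) + 3·42 + (0)·(-18) + 0·19 + (2)·(-23) + (0)·(-56) + (4)·(-18) = 8
  c_8 = 2·3 + (0)·(-50) + 0·42 + (-1)·(-18) + 0·19 + (0)·(-23) + (0)·(-56) + (0)·(-18) = 24
Expand coordinatewise in base 3:
  c_1 = 20 = 2·3^0 + 0·3^1 + 2·3^2
  c_2 = 3 = 0·3^0 + 1·3^1
  c_3 = 12 = 0·3^0 + 1·3^1 + 1·3^2
  c_4 = 21 = 0·3^0 + 1·3^1 + 2·3^2
  c_5 = 19 = 1·3^0 + 0·3^1 + 2·3^2
  c_6 = 17 = 2·3^0 + 2·3^1 + 1·3^2
  c_7 = 8 = 2·3^0 + 2·3^1
  c_8 = 24 = 0·3^0 + 2·3^1 + 2·3^2
λ_0 = (2, 0, 0, 0, 1, 2, 2, 0)
λ_1 = (0, 1, 1, 1, 0, 2, 2, 2)
λ_2 = (2, 0, 1, 2, 2, 1, 0, 2)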